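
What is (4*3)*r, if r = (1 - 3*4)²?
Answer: 1452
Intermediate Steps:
r = 121 (r = (1 - 12)² = (-11)² = 121)
(4*3)*r = (4*3)*121 = 12*121 = 1452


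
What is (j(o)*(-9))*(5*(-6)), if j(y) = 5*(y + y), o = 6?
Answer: 16200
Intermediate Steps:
j(y) = 10*y (j(y) = 5*(2*y) = 10*y)
(j(o)*(-9))*(5*(-6)) = ((10*6)*(-9))*(5*(-6)) = (60*(-9))*(-30) = -540*(-30) = 16200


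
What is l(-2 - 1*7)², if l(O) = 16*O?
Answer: 20736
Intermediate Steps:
l(-2 - 1*7)² = (16*(-2 - 1*7))² = (16*(-2 - 7))² = (16*(-9))² = (-144)² = 20736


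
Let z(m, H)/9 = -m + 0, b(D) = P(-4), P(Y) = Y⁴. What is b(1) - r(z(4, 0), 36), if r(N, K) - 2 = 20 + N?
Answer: 270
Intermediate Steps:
b(D) = 256 (b(D) = (-4)⁴ = 256)
z(m, H) = -9*m (z(m, H) = 9*(-m + 0) = 9*(-m) = -9*m)
r(N, K) = 22 + N (r(N, K) = 2 + (20 + N) = 22 + N)
b(1) - r(z(4, 0), 36) = 256 - (22 - 9*4) = 256 - (22 - 36) = 256 - 1*(-14) = 256 + 14 = 270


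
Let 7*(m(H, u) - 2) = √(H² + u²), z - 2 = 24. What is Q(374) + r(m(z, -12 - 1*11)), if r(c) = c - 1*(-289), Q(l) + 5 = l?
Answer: 660 + √1205/7 ≈ 664.96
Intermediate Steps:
z = 26 (z = 2 + 24 = 26)
Q(l) = -5 + l
m(H, u) = 2 + √(H² + u²)/7
r(c) = 289 + c (r(c) = c + 289 = 289 + c)
Q(374) + r(m(z, -12 - 1*11)) = (-5 + 374) + (289 + (2 + √(26² + (-12 - 1*11)²)/7)) = 369 + (289 + (2 + √(676 + (-12 - 11)²)/7)) = 369 + (289 + (2 + √(676 + (-23)²)/7)) = 369 + (289 + (2 + √(676 + 529)/7)) = 369 + (289 + (2 + √1205/7)) = 369 + (291 + √1205/7) = 660 + √1205/7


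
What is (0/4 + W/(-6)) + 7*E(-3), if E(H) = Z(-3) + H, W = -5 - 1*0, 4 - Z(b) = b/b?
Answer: ⅚ ≈ 0.83333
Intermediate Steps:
Z(b) = 3 (Z(b) = 4 - b/b = 4 - 1*1 = 4 - 1 = 3)
W = -5 (W = -5 + 0 = -5)
E(H) = 3 + H
(0/4 + W/(-6)) + 7*E(-3) = (0/4 - 5/(-6)) + 7*(3 - 3) = (0*(¼) - 5*(-⅙)) + 7*0 = (0 + ⅚) + 0 = ⅚ + 0 = ⅚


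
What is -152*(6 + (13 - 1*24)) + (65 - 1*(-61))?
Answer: 886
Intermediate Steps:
-152*(6 + (13 - 1*24)) + (65 - 1*(-61)) = -152*(6 + (13 - 24)) + (65 + 61) = -152*(6 - 11) + 126 = -152*(-5) + 126 = 760 + 126 = 886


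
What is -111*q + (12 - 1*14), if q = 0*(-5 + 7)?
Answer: -2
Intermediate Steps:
q = 0 (q = 0*2 = 0)
-111*q + (12 - 1*14) = -111*0 + (12 - 1*14) = 0 + (12 - 14) = 0 - 2 = -2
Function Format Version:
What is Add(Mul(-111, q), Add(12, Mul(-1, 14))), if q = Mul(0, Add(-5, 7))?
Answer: -2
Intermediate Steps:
q = 0 (q = Mul(0, 2) = 0)
Add(Mul(-111, q), Add(12, Mul(-1, 14))) = Add(Mul(-111, 0), Add(12, Mul(-1, 14))) = Add(0, Add(12, -14)) = Add(0, -2) = -2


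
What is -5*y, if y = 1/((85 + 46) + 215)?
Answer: -5/346 ≈ -0.014451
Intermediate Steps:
y = 1/346 (y = 1/(131 + 215) = 1/346 ≈ 0.0028902)
-5*y = -5*1/346 = -5/346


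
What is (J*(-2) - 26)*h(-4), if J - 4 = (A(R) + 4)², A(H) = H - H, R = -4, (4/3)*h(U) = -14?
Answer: 693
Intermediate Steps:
h(U) = -21/2 (h(U) = (¾)*(-14) = -21/2)
A(H) = 0
J = 20 (J = 4 + (0 + 4)² = 4 + 4² = 4 + 16 = 20)
(J*(-2) - 26)*h(-4) = (20*(-2) - 26)*(-21/2) = (-40 - 26)*(-21/2) = -66*(-21/2) = 693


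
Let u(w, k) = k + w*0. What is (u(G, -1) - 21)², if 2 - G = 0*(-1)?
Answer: 484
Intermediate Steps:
G = 2 (G = 2 - 0*(-1) = 2 - 1*0 = 2 + 0 = 2)
u(w, k) = k (u(w, k) = k + 0 = k)
(u(G, -1) - 21)² = (-1 - 21)² = (-22)² = 484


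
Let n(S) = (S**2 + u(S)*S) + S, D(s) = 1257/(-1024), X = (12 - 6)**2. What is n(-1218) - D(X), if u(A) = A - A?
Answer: 1517882601/1024 ≈ 1.4823e+6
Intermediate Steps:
u(A) = 0
X = 36 (X = 6**2 = 36)
D(s) = -1257/1024 (D(s) = 1257*(-1/1024) = -1257/1024)
n(S) = S + S**2 (n(S) = (S**2 + 0*S) + S = (S**2 + 0) + S = S**2 + S = S + S**2)
n(-1218) - D(X) = -1218*(1 - 1218) - 1*(-1257/1024) = -1218*(-1217) + 1257/1024 = 1482306 + 1257/1024 = 1517882601/1024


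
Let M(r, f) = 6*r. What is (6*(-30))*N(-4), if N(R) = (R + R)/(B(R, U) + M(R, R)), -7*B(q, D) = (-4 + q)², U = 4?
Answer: -1260/29 ≈ -43.448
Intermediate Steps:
B(q, D) = -(-4 + q)²/7
N(R) = 2*R/(6*R - (-4 + R)²/7) (N(R) = (R + R)/(-(-4 + R)²/7 + 6*R) = (2*R)/(6*R - (-4 + R)²/7) = 2*R/(6*R - (-4 + R)²/7))
(6*(-30))*N(-4) = (6*(-30))*(14*(-4)/(-(-4 - 4)² + 42*(-4))) = -2520*(-4)/(-1*(-8)² - 168) = -2520*(-4)/(-1*64 - 168) = -2520*(-4)/(-64 - 168) = -2520*(-4)/(-232) = -2520*(-4)*(-1)/232 = -180*7/29 = -1260/29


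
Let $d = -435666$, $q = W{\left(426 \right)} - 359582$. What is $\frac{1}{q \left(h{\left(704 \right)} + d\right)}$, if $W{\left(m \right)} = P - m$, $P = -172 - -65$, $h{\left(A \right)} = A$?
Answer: $\frac{1}{156636340630} \approx 6.3842 \cdot 10^{-12}$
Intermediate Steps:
$P = -107$ ($P = -172 + 65 = -107$)
$W{\left(m \right)} = -107 - m$
$q = -360115$ ($q = \left(-107 - 426\right) - 359582 = -533 - 359582 = -360115$)
$\frac{1}{q \left(h{\left(704 \right)} + d\right)} = \frac{1}{\left(-360115\right) \left(704 - 435666\right)} = - \frac{1}{360115 \left(-434962\right)} = \left(- \frac{1}{360115}\right) \left(- \frac{1}{434962}\right) = \frac{1}{156636340630}$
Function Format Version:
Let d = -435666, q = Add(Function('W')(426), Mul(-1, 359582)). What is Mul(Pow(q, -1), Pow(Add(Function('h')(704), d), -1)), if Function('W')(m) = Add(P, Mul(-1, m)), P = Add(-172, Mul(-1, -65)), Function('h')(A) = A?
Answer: Rational(1, 156636340630) ≈ 6.3842e-12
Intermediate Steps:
P = -107 (P = Add(-172, 65) = -107)
Function('W')(m) = Add(-107, Mul(-1, m))
q = -360115 (q = Add(Add(-107, Mul(-1, 426)), Mul(-1, 359582)) = Add(Add(-107, -426), -359582) = Add(-533, -359582) = -360115)
Mul(Pow(q, -1), Pow(Add(Function('h')(704), d), -1)) = Mul(Pow(-360115, -1), Pow(Add(704, -435666), -1)) = Mul(Rational(-1, 360115), Pow(-434962, -1)) = Mul(Rational(-1, 360115), Rational(-1, 434962)) = Rational(1, 156636340630)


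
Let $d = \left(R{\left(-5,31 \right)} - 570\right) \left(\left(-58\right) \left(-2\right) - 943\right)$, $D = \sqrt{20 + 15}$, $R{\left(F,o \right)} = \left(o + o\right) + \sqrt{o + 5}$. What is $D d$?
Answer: $415154 \sqrt{35} \approx 2.4561 \cdot 10^{6}$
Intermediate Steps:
$R{\left(F,o \right)} = \sqrt{5 + o} + 2 o$ ($R{\left(F,o \right)} = 2 o + \sqrt{5 + o} = \sqrt{5 + o} + 2 o$)
$D = \sqrt{35} \approx 5.9161$
$d = 415154$ ($d = \left(\left(\sqrt{5 + 31} + 2 \cdot 31\right) - 570\right) \left(\left(-58\right) \left(-2\right) - 943\right) = \left(\left(\sqrt{36} + 62\right) - 570\right) \left(116 - 943\right) = \left(\left(6 + 62\right) - 570\right) \left(-827\right) = \left(68 - 570\right) \left(-827\right) = \left(-502\right) \left(-827\right) = 415154$)
$D d = \sqrt{35} \cdot 415154 = 415154 \sqrt{35}$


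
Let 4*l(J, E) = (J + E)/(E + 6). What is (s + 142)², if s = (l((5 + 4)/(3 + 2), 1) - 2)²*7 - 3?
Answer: 269846329/10000 ≈ 26985.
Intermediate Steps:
l(J, E) = (E + J)/(4*(6 + E)) (l(J, E) = ((J + E)/(E + 6))/4 = ((E + J)/(6 + E))/4 = (E + J)/(4*(6 + E)))
s = 2227/100 (s = ((1 + (5 + 4)/(3 + 2))/(4*(6 + 1)) - 2)²*7 - 3 = ((¼)*(1 + 9/5)/7 - 2)²*7 - 3 = ((¼)*(⅐)*(1 + 9*(⅕)) - 2)²*7 - 3 = ((¼)*(⅐)*(1 + 9/5) - 2)²*7 - 3 = ((¼)*(⅐)*(14/5) - 2)²*7 - 3 = (⅒ - 2)²*7 - 3 = (-19/10)²*7 - 3 = (361/100)*7 - 3 = 2527/100 - 3 = 2227/100 ≈ 22.270)
(s + 142)² = (2227/100 + 142)² = (16427/100)² = 269846329/10000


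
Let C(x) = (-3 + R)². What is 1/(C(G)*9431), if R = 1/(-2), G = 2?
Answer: 4/462119 ≈ 8.6558e-6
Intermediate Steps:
R = -½ (R = 1*(-½) = -½ ≈ -0.50000)
C(x) = 49/4 (C(x) = (-3 - ½)² = (-7/2)² = 49/4)
1/(C(G)*9431) = 1/((49/4)*9431) = 1/(462119/4) = 4/462119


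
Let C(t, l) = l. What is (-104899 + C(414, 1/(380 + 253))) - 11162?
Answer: -73466612/633 ≈ -1.1606e+5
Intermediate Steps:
(-104899 + C(414, 1/(380 + 253))) - 11162 = (-104899 + 1/(380 + 253)) - 11162 = (-104899 + 1/633) - 11162 = -66401066/633 - 11162 = -73466612/633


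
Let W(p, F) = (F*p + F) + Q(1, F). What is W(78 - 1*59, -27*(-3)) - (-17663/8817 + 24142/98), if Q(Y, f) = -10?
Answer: 590008610/432033 ≈ 1365.7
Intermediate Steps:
W(p, F) = -10 + F + F*p (W(p, F) = (F*p + F) - 10 = (F + F*p) - 10 = -10 + F + F*p)
W(78 - 1*59, -27*(-3)) - (-17663/8817 + 24142/98) = (-10 - 27*(-3) + (-27*(-3))*(78 - 1*59)) - (-17663/8817 + 24142/98) = (-10 + 81 + 81*(78 - 59)) - (-17663*1/8817 + 24142*(1/98)) = (-10 + 81 + 81*19) - (-17663/8817 + 12071/49) = (-10 + 81 + 1539) - 1*105564520/432033 = 1610 - 105564520/432033 = 590008610/432033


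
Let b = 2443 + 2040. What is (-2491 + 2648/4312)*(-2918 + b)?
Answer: -2100727670/539 ≈ -3.8975e+6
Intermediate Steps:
b = 4483
(-2491 + 2648/4312)*(-2918 + b) = (-2491 + 2648/4312)*(-2918 + 4483) = (-2491 + 2648*(1/4312))*1565 = (-2491 + 331/539)*1565 = -1342318/539*1565 = -2100727670/539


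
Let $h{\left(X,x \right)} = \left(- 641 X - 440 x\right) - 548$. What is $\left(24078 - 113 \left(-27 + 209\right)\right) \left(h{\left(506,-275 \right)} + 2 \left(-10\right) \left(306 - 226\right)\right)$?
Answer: $-721694928$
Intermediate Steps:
$h{\left(X,x \right)} = -548 - 641 X - 440 x$
$\left(24078 - 113 \left(-27 + 209\right)\right) \left(h{\left(506,-275 \right)} + 2 \left(-10\right) \left(306 - 226\right)\right) = \left(24078 - 113 \left(-27 + 209\right)\right) \left(\left(-548 - 324346 - -121000\right) + 2 \left(-10\right) \left(306 - 226\right)\right) = \left(24078 - 20566\right) \left(\left(-548 - 324346 + 121000\right) - 1600\right) = \left(24078 - 20566\right) \left(-203894 - 1600\right) = 3512 \left(-205494\right) = -721694928$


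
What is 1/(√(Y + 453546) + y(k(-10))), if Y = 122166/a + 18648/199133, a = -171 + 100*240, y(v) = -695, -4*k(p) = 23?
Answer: -1099290826205/46619072663611 - 104*√104909606856980577201/46619072663611 ≈ -0.046430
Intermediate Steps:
k(p) = -23/4 (k(p) = -¼*23 = -23/4)
a = 23829 (a = -171 + 24000 = 23829)
Y = 8257215090/1581713419 (Y = 122166/23829 + 18648/199133 = 122166*(1/23829) + 18648*(1/199133) = 40722/7943 + 18648/199133 = 8257215090/1581713419 ≈ 5.2204)
1/(√(Y + 453546) + y(k(-10))) = 1/(√(8257215090/1581713419 + 453546) - 695) = 1/(√(717388051548864/1581713419) - 695) = 1/(8*√104909606856980577201/121670263 - 695) = 1/(-695 + 8*√104909606856980577201/121670263)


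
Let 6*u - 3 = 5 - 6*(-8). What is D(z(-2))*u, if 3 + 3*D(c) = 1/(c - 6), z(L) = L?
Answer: -175/18 ≈ -9.7222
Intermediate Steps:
D(c) = -1 + 1/(3*(-6 + c)) (D(c) = -1 + 1/(3*(c - 6)) = -1 + 1/(3*(-6 + c)))
u = 28/3 (u = ½ + (5 - 6*(-8))/6 = ½ + (5 + 48)/6 = ½ + (⅙)*53 = ½ + 53/6 = 28/3 ≈ 9.3333)
D(z(-2))*u = ((19/3 - 1*(-2))/(-6 - 2))*(28/3) = ((19/3 + 2)/(-8))*(28/3) = -⅛*25/3*(28/3) = -25/24*28/3 = -175/18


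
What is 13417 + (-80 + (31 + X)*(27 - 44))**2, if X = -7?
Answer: 251561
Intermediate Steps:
13417 + (-80 + (31 + X)*(27 - 44))**2 = 13417 + (-80 + (31 - 7)*(27 - 44))**2 = 13417 + (-80 + 24*(-17))**2 = 13417 + (-80 - 408)**2 = 13417 + (-488)**2 = 13417 + 238144 = 251561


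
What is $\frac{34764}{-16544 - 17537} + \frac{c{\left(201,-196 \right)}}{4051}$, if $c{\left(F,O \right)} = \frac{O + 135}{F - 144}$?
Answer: $- \frac{8029329889}{7869541467} \approx -1.0203$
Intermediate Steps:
$c{\left(F,O \right)} = \frac{135 + O}{-144 + F}$
$\frac{34764}{-16544 - 17537} + \frac{c{\left(201,-196 \right)}}{4051} = \frac{34764}{-16544 - 17537} + \frac{\frac{1}{-144 + 201} \left(135 - 196\right)}{4051} = \frac{34764}{-16544 - 17537} + \frac{1}{57} \left(-61\right) \frac{1}{4051} = \frac{34764}{-34081} + \frac{1}{57} \left(-61\right) \frac{1}{4051} = 34764 \left(- \frac{1}{34081}\right) - \frac{61}{230907} = - \frac{34764}{34081} - \frac{61}{230907} = - \frac{8029329889}{7869541467}$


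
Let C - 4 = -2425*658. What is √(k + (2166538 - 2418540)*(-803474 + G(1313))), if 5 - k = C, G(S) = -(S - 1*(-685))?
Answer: √202982150595 ≈ 4.5054e+5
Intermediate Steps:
G(S) = -685 - S (G(S) = -(S + 685) = -(685 + S) = -685 - S)
C = -1595646 (C = 4 - 2425*658 = 4 - 1595650 = -1595646)
k = 1595651 (k = 5 - 1*(-1595646) = 5 + 1595646 = 1595651)
√(k + (2166538 - 2418540)*(-803474 + G(1313))) = √(1595651 + (2166538 - 2418540)*(-803474 + (-685 - 1*1313))) = √(1595651 - 252002*(-803474 + (-685 - 1313))) = √(1595651 - 252002*(-803474 - 1998)) = √(1595651 - 252002*(-805472)) = √(1595651 + 202980554944) = √202982150595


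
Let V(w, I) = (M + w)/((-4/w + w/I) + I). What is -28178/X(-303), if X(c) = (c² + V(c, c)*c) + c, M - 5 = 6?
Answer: -644585839/2086543446 ≈ -0.30893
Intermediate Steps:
M = 11 (M = 5 + 6 = 11)
V(w, I) = (11 + w)/(I - 4/w + w/I) (V(w, I) = (11 + w)/((-4/w + w/I) + I) = (11 + w)/(I - 4/w + w/I))
X(c) = c + c² + c³*(11 + c)/(c² + c³ - 4*c) (X(c) = (c² + (c*c*(11 + c)/(c² - 4*c + c*c²))*c) + c = (c² + (c*c*(11 + c)/(c² - 4*c + c³))*c) + c = (c² + (c*c*(11 + c)/(c² + c³ - 4*c))*c) + c = (c² + (c²*(11 + c)/(c² + c³ - 4*c))*c) + c = (c² + c³*(11 + c)/(c² + c³ - 4*c)) + c = c + c² + c³*(11 + c)/(c² + c³ - 4*c))
-28178/X(-303) = -28178*(-(-4 - 303 + (-303)²)/(303*(-4 + (-303)³ + 3*(-303)² + 8*(-303)))) = -28178*(-(-4 - 303 + 91809)/(303*(-4 - 27818127 + 3*91809 - 2424))) = -28178*(-91502/(303*(-4 - 27818127 + 275427 - 2424))) = -28178/((-303*1/91502*(-27545128))) = -28178/4173086892/45751 = -28178*45751/4173086892 = -644585839/2086543446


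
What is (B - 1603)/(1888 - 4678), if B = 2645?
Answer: -521/1395 ≈ -0.37348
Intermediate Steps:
(B - 1603)/(1888 - 4678) = (2645 - 1603)/(1888 - 4678) = 1042/(-2790) = 1042*(-1/2790) = -521/1395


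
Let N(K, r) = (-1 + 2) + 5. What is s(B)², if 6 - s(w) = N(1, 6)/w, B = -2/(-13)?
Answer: 1089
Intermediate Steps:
B = 2/13 (B = -2*(-1/13) = 2/13 ≈ 0.15385)
N(K, r) = 6 (N(K, r) = 1 + 5 = 6)
s(w) = 6 - 6/w
s(B)² = (6 - 6/2/13)² = (6 - 6*13/2)² = (6 - 39)² = (-33)² = 1089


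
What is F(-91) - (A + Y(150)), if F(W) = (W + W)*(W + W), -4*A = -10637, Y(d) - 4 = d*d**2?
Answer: -13378157/4 ≈ -3.3445e+6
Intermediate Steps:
Y(d) = 4 + d**3 (Y(d) = 4 + d*d**2 = 4 + d**3)
A = 10637/4 (A = -1/4*(-10637) = 10637/4 ≈ 2659.3)
F(W) = 4*W**2 (F(W) = (2*W)*(2*W) = 4*W**2)
F(-91) - (A + Y(150)) = 4*(-91)**2 - (10637/4 + (4 + 150**3)) = 4*8281 - (10637/4 + (4 + 3375000)) = 33124 - (10637/4 + 3375004) = 33124 - 1*13510653/4 = 33124 - 13510653/4 = -13378157/4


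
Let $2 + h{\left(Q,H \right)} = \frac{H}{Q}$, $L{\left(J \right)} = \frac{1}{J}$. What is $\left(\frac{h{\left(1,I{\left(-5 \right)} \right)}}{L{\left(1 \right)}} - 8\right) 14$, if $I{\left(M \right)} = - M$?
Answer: $-70$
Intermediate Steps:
$h{\left(Q,H \right)} = -2 + \frac{H}{Q}$
$\left(\frac{h{\left(1,I{\left(-5 \right)} \right)}}{L{\left(1 \right)}} - 8\right) 14 = \left(\frac{-2 + \frac{\left(-1\right) \left(-5\right)}{1}}{1^{-1}} - 8\right) 14 = \left(\frac{-2 + 5 \cdot 1}{1} - 8\right) 14 = \left(\left(-2 + 5\right) 1 - 8\right) 14 = \left(3 \cdot 1 - 8\right) 14 = \left(3 - 8\right) 14 = \left(-5\right) 14 = -70$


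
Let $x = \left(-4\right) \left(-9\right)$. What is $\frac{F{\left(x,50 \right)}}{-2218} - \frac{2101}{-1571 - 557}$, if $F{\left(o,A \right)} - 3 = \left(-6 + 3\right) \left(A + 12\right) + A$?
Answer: $\frac{2471521}{2359952} \approx 1.0473$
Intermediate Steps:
$x = 36$
$F{\left(o,A \right)} = -33 - 2 A$ ($F{\left(o,A \right)} = 3 + \left(\left(-6 + 3\right) \left(A + 12\right) + A\right) = 3 + \left(- 3 \left(12 + A\right) + A\right) = 3 - \left(36 + 2 A\right) = -33 - 2 A$)
$\frac{F{\left(x,50 \right)}}{-2218} - \frac{2101}{-1571 - 557} = \frac{-33 - 100}{-2218} - \frac{2101}{-1571 - 557} = \left(-33 - 100\right) \left(- \frac{1}{2218}\right) - \frac{2101}{-1571 - 557} = \left(-133\right) \left(- \frac{1}{2218}\right) - \frac{2101}{-2128} = \frac{133}{2218} - - \frac{2101}{2128} = \frac{133}{2218} + \frac{2101}{2128} = \frac{2471521}{2359952}$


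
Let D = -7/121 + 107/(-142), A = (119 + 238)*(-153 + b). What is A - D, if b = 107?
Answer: -282148863/17182 ≈ -16421.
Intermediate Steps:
A = -16422 (A = (119 + 238)*(-153 + 107) = 357*(-46) = -16422)
D = -13941/17182 (D = -7*1/121 + 107*(-1/142) = -7/121 - 107/142 = -13941/17182 ≈ -0.81137)
A - D = -16422 - 1*(-13941/17182) = -16422 + 13941/17182 = -282148863/17182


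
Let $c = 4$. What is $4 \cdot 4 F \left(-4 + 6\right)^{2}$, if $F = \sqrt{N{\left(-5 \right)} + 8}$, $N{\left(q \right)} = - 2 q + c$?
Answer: $64 \sqrt{22} \approx 300.19$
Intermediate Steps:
$N{\left(q \right)} = 4 - 2 q$ ($N{\left(q \right)} = - 2 q + 4 = 4 - 2 q$)
$F = \sqrt{22}$ ($F = \sqrt{\left(4 - -10\right) + 8} = \sqrt{\left(4 + 10\right) + 8} = \sqrt{14 + 8} = \sqrt{22} \approx 4.6904$)
$4 \cdot 4 F \left(-4 + 6\right)^{2} = 4 \cdot 4 \sqrt{22} \left(-4 + 6\right)^{2} = 16 \sqrt{22} \cdot 2^{2} = 16 \sqrt{22} \cdot 4 = 64 \sqrt{22}$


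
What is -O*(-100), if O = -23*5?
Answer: -11500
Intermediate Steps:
O = -115
-O*(-100) = -1*(-115)*(-100) = 115*(-100) = -11500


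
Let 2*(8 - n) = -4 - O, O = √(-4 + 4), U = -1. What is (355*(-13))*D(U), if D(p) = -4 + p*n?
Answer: 64610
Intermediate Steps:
O = 0 (O = √0 = 0)
n = 10 (n = 8 - (-4 - 1*0)/2 = 8 - (-4 + 0)/2 = 8 - ½*(-4) = 8 + 2 = 10)
D(p) = -4 + 10*p (D(p) = -4 + p*10 = -4 + 10*p)
(355*(-13))*D(U) = (355*(-13))*(-4 + 10*(-1)) = -4615*(-4 - 10) = -4615*(-14) = 64610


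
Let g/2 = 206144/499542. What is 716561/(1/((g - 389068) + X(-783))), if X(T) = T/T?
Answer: -69633568967362793/249771 ≈ -2.7879e+11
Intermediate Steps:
X(T) = 1
g = 206144/249771 (g = 2*(206144/499542) = 2*(206144*(1/499542)) = 2*(103072/249771) = 206144/249771 ≈ 0.82533)
716561/(1/((g - 389068) + X(-783))) = 716561/(1/((206144/249771 - 389068) + 1)) = 716561/(1/(-97177697284/249771 + 1)) = 716561/(1/(-97177447513/249771)) = 716561/(-249771/97177447513) = 716561*(-97177447513/249771) = -69633568967362793/249771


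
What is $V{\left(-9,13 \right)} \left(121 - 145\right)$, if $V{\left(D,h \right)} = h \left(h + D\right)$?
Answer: $-1248$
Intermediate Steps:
$V{\left(D,h \right)} = h \left(D + h\right)$
$V{\left(-9,13 \right)} \left(121 - 145\right) = 13 \left(-9 + 13\right) \left(121 - 145\right) = 13 \cdot 4 \left(-24\right) = 52 \left(-24\right) = -1248$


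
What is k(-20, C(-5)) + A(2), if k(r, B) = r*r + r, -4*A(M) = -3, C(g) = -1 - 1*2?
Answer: 1523/4 ≈ 380.75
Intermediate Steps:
C(g) = -3 (C(g) = -1 - 2 = -3)
A(M) = 3/4 (A(M) = -1/4*(-3) = 3/4)
k(r, B) = r + r**2 (k(r, B) = r**2 + r = r + r**2)
k(-20, C(-5)) + A(2) = -20*(1 - 20) + 3/4 = -20*(-19) + 3/4 = 380 + 3/4 = 1523/4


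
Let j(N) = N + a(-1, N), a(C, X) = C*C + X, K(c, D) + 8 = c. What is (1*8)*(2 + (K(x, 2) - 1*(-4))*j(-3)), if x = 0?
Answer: 176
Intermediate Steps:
K(c, D) = -8 + c
a(C, X) = X + C² (a(C, X) = C² + X = X + C²)
j(N) = 1 + 2*N (j(N) = N + (N + (-1)²) = N + (N + 1) = N + (1 + N) = 1 + 2*N)
(1*8)*(2 + (K(x, 2) - 1*(-4))*j(-3)) = (1*8)*(2 + ((-8 + 0) - 1*(-4))*(1 + 2*(-3))) = 8*(2 + (-8 + 4)*(1 - 6)) = 8*(2 - 4*(-5)) = 8*(2 + 20) = 8*22 = 176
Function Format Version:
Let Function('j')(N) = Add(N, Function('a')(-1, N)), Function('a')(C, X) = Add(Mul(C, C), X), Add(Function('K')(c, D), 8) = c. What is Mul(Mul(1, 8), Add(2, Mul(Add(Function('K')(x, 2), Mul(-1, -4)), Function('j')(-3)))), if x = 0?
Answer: 176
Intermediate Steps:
Function('K')(c, D) = Add(-8, c)
Function('a')(C, X) = Add(X, Pow(C, 2)) (Function('a')(C, X) = Add(Pow(C, 2), X) = Add(X, Pow(C, 2)))
Function('j')(N) = Add(1, Mul(2, N)) (Function('j')(N) = Add(N, Add(N, Pow(-1, 2))) = Add(N, Add(N, 1)) = Add(N, Add(1, N)) = Add(1, Mul(2, N)))
Mul(Mul(1, 8), Add(2, Mul(Add(Function('K')(x, 2), Mul(-1, -4)), Function('j')(-3)))) = Mul(Mul(1, 8), Add(2, Mul(Add(Add(-8, 0), Mul(-1, -4)), Add(1, Mul(2, -3))))) = Mul(8, Add(2, Mul(Add(-8, 4), Add(1, -6)))) = Mul(8, Add(2, Mul(-4, -5))) = Mul(8, Add(2, 20)) = Mul(8, 22) = 176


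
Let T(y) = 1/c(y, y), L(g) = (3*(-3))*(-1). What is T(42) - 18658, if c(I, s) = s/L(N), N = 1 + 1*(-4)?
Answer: -261209/14 ≈ -18658.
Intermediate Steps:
N = -3 (N = 1 - 4 = -3)
L(g) = 9 (L(g) = -9*(-1) = 9)
c(I, s) = s/9
T(y) = 9/y (T(y) = 1/(y/9) = 9/y)
T(42) - 18658 = 9/42 - 18658 = 9*(1/42) - 18658 = 3/14 - 18658 = -261209/14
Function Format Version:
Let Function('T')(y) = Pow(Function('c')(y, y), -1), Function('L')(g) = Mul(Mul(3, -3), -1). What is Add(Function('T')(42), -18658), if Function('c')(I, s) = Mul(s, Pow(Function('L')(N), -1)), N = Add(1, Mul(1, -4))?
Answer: Rational(-261209, 14) ≈ -18658.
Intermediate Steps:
N = -3 (N = Add(1, -4) = -3)
Function('L')(g) = 9 (Function('L')(g) = Mul(-9, -1) = 9)
Function('c')(I, s) = Mul(Rational(1, 9), s) (Function('c')(I, s) = Mul(s, Pow(9, -1)) = Mul(s, Rational(1, 9)) = Mul(Rational(1, 9), s))
Function('T')(y) = Mul(9, Pow(y, -1)) (Function('T')(y) = Pow(Mul(Rational(1, 9), y), -1) = Mul(9, Pow(y, -1)))
Add(Function('T')(42), -18658) = Add(Mul(9, Pow(42, -1)), -18658) = Add(Mul(9, Rational(1, 42)), -18658) = Add(Rational(3, 14), -18658) = Rational(-261209, 14)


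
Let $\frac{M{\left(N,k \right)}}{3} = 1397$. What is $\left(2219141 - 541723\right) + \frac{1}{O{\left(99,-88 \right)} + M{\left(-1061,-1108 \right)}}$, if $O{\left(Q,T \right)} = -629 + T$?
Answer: $\frac{5827350133}{3474} \approx 1.6774 \cdot 10^{6}$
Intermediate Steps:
$M{\left(N,k \right)} = 4191$ ($M{\left(N,k \right)} = 3 \cdot 1397 = 4191$)
$\left(2219141 - 541723\right) + \frac{1}{O{\left(99,-88 \right)} + M{\left(-1061,-1108 \right)}} = \left(2219141 - 541723\right) + \frac{1}{\left(-629 - 88\right) + 4191} = 1677418 + \frac{1}{-717 + 4191} = 1677418 + \frac{1}{3474} = \frac{5827350133}{3474}$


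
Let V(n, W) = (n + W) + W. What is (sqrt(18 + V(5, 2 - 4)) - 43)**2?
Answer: (43 - sqrt(19))**2 ≈ 1493.1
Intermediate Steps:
V(n, W) = n + 2*W (V(n, W) = (W + n) + W = n + 2*W)
(sqrt(18 + V(5, 2 - 4)) - 43)**2 = (sqrt(18 + (5 + 2*(2 - 4))) - 43)**2 = (sqrt(18 + (5 + 2*(-2))) - 43)**2 = (sqrt(18 + (5 - 4)) - 43)**2 = (sqrt(18 + 1) - 43)**2 = (sqrt(19) - 43)**2 = (-43 + sqrt(19))**2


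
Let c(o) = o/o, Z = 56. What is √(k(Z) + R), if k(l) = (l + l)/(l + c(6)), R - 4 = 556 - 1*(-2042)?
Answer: √8460282/57 ≈ 51.029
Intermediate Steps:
R = 2602 (R = 4 + (556 - 1*(-2042)) = 4 + (556 + 2042) = 4 + 2598 = 2602)
c(o) = 1
k(l) = 2*l/(1 + l) (k(l) = (l + l)/(l + 1) = (2*l)/(1 + l) = 2*l/(1 + l))
√(k(Z) + R) = √(2*56/(1 + 56) + 2602) = √(2*56/57 + 2602) = √(2*56*(1/57) + 2602) = √(112/57 + 2602) = √(148426/57) = √8460282/57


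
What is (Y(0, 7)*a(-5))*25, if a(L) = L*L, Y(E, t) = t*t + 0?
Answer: 30625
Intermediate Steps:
Y(E, t) = t² (Y(E, t) = t² + 0 = t²)
a(L) = L²
(Y(0, 7)*a(-5))*25 = (7²*(-5)²)*25 = (49*25)*25 = 1225*25 = 30625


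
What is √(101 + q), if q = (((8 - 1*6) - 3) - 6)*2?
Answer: √87 ≈ 9.3274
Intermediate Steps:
q = -14 (q = (((8 - 6) - 3) - 6)*2 = ((2 - 3) - 6)*2 = (-1 - 6)*2 = -7*2 = -14)
√(101 + q) = √(101 - 14) = √87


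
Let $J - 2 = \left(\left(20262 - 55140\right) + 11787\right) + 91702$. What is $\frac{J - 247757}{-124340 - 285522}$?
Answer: $\frac{89572}{204931} \approx 0.43708$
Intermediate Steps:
$J = 68613$ ($J = 2 + \left(\left(\left(20262 - 55140\right) + 11787\right) + 91702\right) = 2 + \left(\left(-34878 + 11787\right) + 91702\right) = 2 + \left(-23091 + 91702\right) = 2 + 68611 = 68613$)
$\frac{J - 247757}{-124340 - 285522} = \frac{68613 - 247757}{-124340 - 285522} = - \frac{179144}{-409862} = \left(-179144\right) \left(- \frac{1}{409862}\right) = \frac{89572}{204931}$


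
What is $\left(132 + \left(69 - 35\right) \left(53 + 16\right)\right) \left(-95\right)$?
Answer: $-235410$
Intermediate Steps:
$\left(132 + \left(69 - 35\right) \left(53 + 16\right)\right) \left(-95\right) = \left(132 + 34 \cdot 69\right) \left(-95\right) = \left(132 + 2346\right) \left(-95\right) = 2478 \left(-95\right) = -235410$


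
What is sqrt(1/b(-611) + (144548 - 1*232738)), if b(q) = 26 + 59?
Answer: I*sqrt(637172665)/85 ≈ 296.97*I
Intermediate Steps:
b(q) = 85
sqrt(1/b(-611) + (144548 - 1*232738)) = sqrt(1/85 + (144548 - 1*232738)) = sqrt(1/85 + (144548 - 232738)) = sqrt(1/85 - 88190) = sqrt(-7496149/85) = I*sqrt(637172665)/85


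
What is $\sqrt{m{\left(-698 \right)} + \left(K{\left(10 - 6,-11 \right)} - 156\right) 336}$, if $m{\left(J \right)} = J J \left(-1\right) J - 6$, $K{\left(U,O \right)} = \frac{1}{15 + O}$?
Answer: $\sqrt{340016054} \approx 18440.0$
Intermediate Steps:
$m{\left(J \right)} = -6 - J^{3}$ ($m{\left(J \right)} = J - J J - 6 = J \left(- J^{2}\right) - 6 = - J^{3} - 6 = -6 - J^{3}$)
$\sqrt{m{\left(-698 \right)} + \left(K{\left(10 - 6,-11 \right)} - 156\right) 336} = \sqrt{\left(-6 - \left(-698\right)^{3}\right) + \left(\frac{1}{15 - 11} - 156\right) 336} = \sqrt{\left(-6 - -340068392\right) + \left(\frac{1}{4} - 156\right) 336} = \sqrt{\left(-6 + 340068392\right) + \left(\frac{1}{4} - 156\right) 336} = \sqrt{340068386 - 52332} = \sqrt{340016054}$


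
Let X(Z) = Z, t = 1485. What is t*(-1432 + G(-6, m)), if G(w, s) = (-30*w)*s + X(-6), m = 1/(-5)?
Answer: -2188890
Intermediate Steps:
m = -⅕ ≈ -0.20000
G(w, s) = -6 - 30*s*w (G(w, s) = (-30*w)*s - 6 = -30*s*w - 6 = -6 - 30*s*w)
t*(-1432 + G(-6, m)) = 1485*(-1432 + (-6 - 30*(-⅕)*(-6))) = 1485*(-1432 + (-6 - 36)) = 1485*(-1432 - 42) = 1485*(-1474) = -2188890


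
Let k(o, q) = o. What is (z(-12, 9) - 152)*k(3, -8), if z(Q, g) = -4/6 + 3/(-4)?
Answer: -1841/4 ≈ -460.25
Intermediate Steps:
z(Q, g) = -17/12 (z(Q, g) = -4*⅙ + 3*(-¼) = -⅔ - ¾ = -17/12)
(z(-12, 9) - 152)*k(3, -8) = (-17/12 - 152)*3 = -1841/12*3 = -1841/4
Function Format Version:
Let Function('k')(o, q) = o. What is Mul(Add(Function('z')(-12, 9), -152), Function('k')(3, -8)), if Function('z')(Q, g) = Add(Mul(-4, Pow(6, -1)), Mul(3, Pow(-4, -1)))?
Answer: Rational(-1841, 4) ≈ -460.25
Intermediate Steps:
Function('z')(Q, g) = Rational(-17, 12) (Function('z')(Q, g) = Add(Mul(-4, Rational(1, 6)), Mul(3, Rational(-1, 4))) = Add(Rational(-2, 3), Rational(-3, 4)) = Rational(-17, 12))
Mul(Add(Function('z')(-12, 9), -152), Function('k')(3, -8)) = Mul(Add(Rational(-17, 12), -152), 3) = Mul(Rational(-1841, 12), 3) = Rational(-1841, 4)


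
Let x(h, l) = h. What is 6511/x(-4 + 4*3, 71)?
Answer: 6511/8 ≈ 813.88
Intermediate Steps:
6511/x(-4 + 4*3, 71) = 6511/(-4 + 4*3) = 6511/(-4 + 12) = 6511/8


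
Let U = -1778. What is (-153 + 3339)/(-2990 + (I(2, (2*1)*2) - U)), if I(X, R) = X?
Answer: -1593/605 ≈ -2.6331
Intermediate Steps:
(-153 + 3339)/(-2990 + (I(2, (2*1)*2) - U)) = (-153 + 3339)/(-2990 + (2 - 1*(-1778))) = 3186/(-2990 + (2 + 1778)) = 3186/(-2990 + 1780) = 3186/(-1210) = 3186*(-1/1210) = -1593/605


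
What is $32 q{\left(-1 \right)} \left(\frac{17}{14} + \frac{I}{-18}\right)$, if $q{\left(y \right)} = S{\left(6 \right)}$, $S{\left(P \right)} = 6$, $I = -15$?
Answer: $\frac{2752}{7} \approx 393.14$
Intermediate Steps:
$q{\left(y \right)} = 6$
$32 q{\left(-1 \right)} \left(\frac{17}{14} + \frac{I}{-18}\right) = 32 \cdot 6 \left(\frac{17}{14} - \frac{15}{-18}\right) = 192 \left(17 \cdot \frac{1}{14} - - \frac{5}{6}\right) = 192 \left(\frac{17}{14} + \frac{5}{6}\right) = 192 \cdot \frac{43}{21} = \frac{2752}{7}$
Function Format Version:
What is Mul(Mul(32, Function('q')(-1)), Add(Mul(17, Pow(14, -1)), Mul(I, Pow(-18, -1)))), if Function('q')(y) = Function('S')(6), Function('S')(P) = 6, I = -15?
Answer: Rational(2752, 7) ≈ 393.14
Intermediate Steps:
Function('q')(y) = 6
Mul(Mul(32, Function('q')(-1)), Add(Mul(17, Pow(14, -1)), Mul(I, Pow(-18, -1)))) = Mul(Mul(32, 6), Add(Mul(17, Pow(14, -1)), Mul(-15, Pow(-18, -1)))) = Mul(192, Add(Mul(17, Rational(1, 14)), Mul(-15, Rational(-1, 18)))) = Mul(192, Add(Rational(17, 14), Rational(5, 6))) = Mul(192, Rational(43, 21)) = Rational(2752, 7)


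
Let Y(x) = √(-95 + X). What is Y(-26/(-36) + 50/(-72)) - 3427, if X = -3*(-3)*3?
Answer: -3427 + 2*I*√17 ≈ -3427.0 + 8.2462*I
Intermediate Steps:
X = 27 (X = 9*3 = 27)
Y(x) = 2*I*√17 (Y(x) = √(-95 + 27) = √(-68) = 2*I*√17)
Y(-26/(-36) + 50/(-72)) - 3427 = 2*I*√17 - 3427 = -3427 + 2*I*√17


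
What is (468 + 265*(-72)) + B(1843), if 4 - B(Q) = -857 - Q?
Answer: -15908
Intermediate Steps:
B(Q) = 861 + Q (B(Q) = 4 - (-857 - Q) = 4 + (857 + Q) = 861 + Q)
(468 + 265*(-72)) + B(1843) = (468 + 265*(-72)) + (861 + 1843) = (468 - 19080) + 2704 = -18612 + 2704 = -15908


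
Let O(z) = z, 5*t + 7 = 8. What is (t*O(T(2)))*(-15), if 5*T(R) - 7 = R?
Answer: -27/5 ≈ -5.4000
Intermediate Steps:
t = ⅕ (t = -7/5 + (⅕)*8 = -7/5 + 8/5 = ⅕ ≈ 0.20000)
T(R) = 7/5 + R/5
(t*O(T(2)))*(-15) = ((7/5 + (⅕)*2)/5)*(-15) = ((7/5 + ⅖)/5)*(-15) = ((⅕)*(9/5))*(-15) = (9/25)*(-15) = -27/5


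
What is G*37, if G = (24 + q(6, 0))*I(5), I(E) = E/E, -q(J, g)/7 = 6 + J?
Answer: -2220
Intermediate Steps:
q(J, g) = -42 - 7*J (q(J, g) = -7*(6 + J) = -42 - 7*J)
I(E) = 1
G = -60 (G = (24 + (-42 - 7*6))*1 = (24 + (-42 - 42))*1 = (24 - 84)*1 = -60*1 = -60)
G*37 = -60*37 = -2220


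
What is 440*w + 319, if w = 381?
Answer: 167959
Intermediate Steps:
440*w + 319 = 440*381 + 319 = 167640 + 319 = 167959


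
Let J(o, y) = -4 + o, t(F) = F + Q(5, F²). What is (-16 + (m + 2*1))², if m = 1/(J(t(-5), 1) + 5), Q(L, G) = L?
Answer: 169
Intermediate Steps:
t(F) = 5 + F (t(F) = F + 5 = 5 + F)
m = 1 (m = 1/((-4 + (5 - 5)) + 5) = 1/((-4 + 0) + 5) = 1/(-4 + 5) = 1/1 = 1)
(-16 + (m + 2*1))² = (-16 + (1 + 2*1))² = (-16 + (1 + 2))² = (-16 + 3)² = (-13)² = 169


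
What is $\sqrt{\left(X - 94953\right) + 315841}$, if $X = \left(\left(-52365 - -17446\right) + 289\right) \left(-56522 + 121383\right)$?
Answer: $i \sqrt{2245915542} \approx 47391.0 i$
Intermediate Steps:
$X = -2246136430$ ($X = \left(\left(-52365 + 17446\right) + 289\right) 64861 = \left(-34919 + 289\right) 64861 = \left(-34630\right) 64861 = -2246136430$)
$\sqrt{\left(X - 94953\right) + 315841} = \sqrt{\left(-2246136430 - 94953\right) + 315841} = \sqrt{-2246231383 + 315841} = \sqrt{-2245915542} = i \sqrt{2245915542}$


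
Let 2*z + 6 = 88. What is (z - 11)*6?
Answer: 180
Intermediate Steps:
z = 41 (z = -3 + (½)*88 = -3 + 44 = 41)
(z - 11)*6 = (41 - 11)*6 = 30*6 = 180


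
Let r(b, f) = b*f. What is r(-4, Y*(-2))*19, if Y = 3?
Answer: 456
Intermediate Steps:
r(-4, Y*(-2))*19 = -12*(-2)*19 = -4*(-6)*19 = 24*19 = 456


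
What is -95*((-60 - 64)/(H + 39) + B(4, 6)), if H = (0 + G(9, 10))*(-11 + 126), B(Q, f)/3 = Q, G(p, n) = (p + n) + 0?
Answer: -630895/556 ≈ -1134.7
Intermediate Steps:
G(p, n) = n + p (G(p, n) = (n + p) + 0 = n + p)
B(Q, f) = 3*Q
H = 2185 (H = (0 + (10 + 9))*(-11 + 126) = (0 + 19)*115 = 19*115 = 2185)
-95*((-60 - 64)/(H + 39) + B(4, 6)) = -95*((-60 - 64)/(2185 + 39) + 3*4) = -95*(-124/2224 + 12) = -95*(-124*1/2224 + 12) = -95*(-31/556 + 12) = -95*6641/556 = -630895/556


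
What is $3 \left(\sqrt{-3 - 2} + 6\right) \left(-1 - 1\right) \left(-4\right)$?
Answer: $144 + 24 i \sqrt{5} \approx 144.0 + 53.666 i$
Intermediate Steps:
$3 \left(\sqrt{-3 - 2} + 6\right) \left(-1 - 1\right) \left(-4\right) = 3 \left(\sqrt{-5} + 6\right) \left(-1 - 1\right) \left(-4\right) = 3 \left(i \sqrt{5} + 6\right) \left(-2\right) \left(-4\right) = 3 \left(6 + i \sqrt{5}\right) \left(-2\right) \left(-4\right) = \left(18 + 3 i \sqrt{5}\right) \left(-2\right) \left(-4\right) = \left(-36 - 6 i \sqrt{5}\right) \left(-4\right) = 144 + 24 i \sqrt{5}$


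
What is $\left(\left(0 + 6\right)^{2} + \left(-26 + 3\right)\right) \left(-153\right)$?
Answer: $-1989$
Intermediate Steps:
$\left(\left(0 + 6\right)^{2} + \left(-26 + 3\right)\right) \left(-153\right) = \left(6^{2} - 23\right) \left(-153\right) = \left(36 - 23\right) \left(-153\right) = 13 \left(-153\right) = -1989$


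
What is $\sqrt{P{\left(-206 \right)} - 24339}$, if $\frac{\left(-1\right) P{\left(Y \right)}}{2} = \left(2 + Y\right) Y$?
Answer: $3 i \sqrt{12043} \approx 329.22 i$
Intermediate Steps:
$P{\left(Y \right)} = - 2 Y \left(2 + Y\right)$ ($P{\left(Y \right)} = - 2 \left(2 + Y\right) Y = - 2 Y \left(2 + Y\right)$)
$\sqrt{P{\left(-206 \right)} - 24339} = \sqrt{\left(-2\right) \left(-206\right) \left(2 - 206\right) - 24339} = \sqrt{\left(-2\right) \left(-206\right) \left(-204\right) - 24339} = \sqrt{-84048 - 24339} = \sqrt{-108387} = 3 i \sqrt{12043}$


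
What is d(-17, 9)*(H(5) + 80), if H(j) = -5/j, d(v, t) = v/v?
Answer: 79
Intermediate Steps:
d(v, t) = 1
d(-17, 9)*(H(5) + 80) = 1*(-5/5 + 80) = 1*(-5*⅕ + 80) = 1*(-1 + 80) = 1*79 = 79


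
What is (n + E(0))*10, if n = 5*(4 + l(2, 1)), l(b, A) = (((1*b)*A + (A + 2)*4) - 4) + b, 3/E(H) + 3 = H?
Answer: 790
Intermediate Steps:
E(H) = 3/(-3 + H)
l(b, A) = 4 + b + 4*A + A*b (l(b, A) = ((b*A + (2 + A)*4) - 4) + b = ((A*b + (8 + 4*A)) - 4) + b = ((8 + 4*A + A*b) - 4) + b = (4 + 4*A + A*b) + b = 4 + b + 4*A + A*b)
n = 80 (n = 5*(4 + (4 + 2 + 4*1 + 1*2)) = 5*(4 + (4 + 2 + 4 + 2)) = 5*(4 + 12) = 5*16 = 80)
(n + E(0))*10 = (80 + 3/(-3 + 0))*10 = (80 + 3/(-3))*10 = (80 + 3*(-1/3))*10 = (80 - 1)*10 = 79*10 = 790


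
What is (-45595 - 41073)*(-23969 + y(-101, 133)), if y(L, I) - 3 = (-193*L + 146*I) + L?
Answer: -1286499792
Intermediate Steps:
y(L, I) = 3 - 192*L + 146*I (y(L, I) = 3 + ((-193*L + 146*I) + L) = 3 + (-192*L + 146*I) = 3 - 192*L + 146*I)
(-45595 - 41073)*(-23969 + y(-101, 133)) = (-45595 - 41073)*(-23969 + (3 - 192*(-101) + 146*133)) = -86668*(-23969 + (3 + 19392 + 19418)) = -86668*(-23969 + 38813) = -86668*14844 = -1286499792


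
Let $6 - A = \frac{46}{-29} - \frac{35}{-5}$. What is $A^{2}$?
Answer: $\frac{289}{841} \approx 0.34364$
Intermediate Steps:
$A = \frac{17}{29}$ ($A = 6 - \left(\frac{46}{-29} - \frac{35}{-5}\right) = 6 - \left(46 \left(- \frac{1}{29}\right) - -7\right) = 6 - \left(- \frac{46}{29} + 7\right) = 6 - \frac{157}{29} = \frac{17}{29} \approx 0.58621$)
$A^{2} = \left(\frac{17}{29}\right)^{2} = \frac{289}{841}$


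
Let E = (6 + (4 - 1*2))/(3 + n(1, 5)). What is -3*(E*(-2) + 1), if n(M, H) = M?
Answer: 9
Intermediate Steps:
E = 2 (E = (6 + (4 - 1*2))/(3 + 1) = (6 + (4 - 2))/4 = (6 + 2)*(1/4) = 8*(1/4) = 2)
-3*(E*(-2) + 1) = -3*(2*(-2) + 1) = -3*(-4 + 1) = -3*(-3) = 9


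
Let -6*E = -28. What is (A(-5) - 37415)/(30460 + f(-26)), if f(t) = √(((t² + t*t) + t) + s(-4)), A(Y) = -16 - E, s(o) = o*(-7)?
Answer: -1710435610/1391715369 + 112307*√1354/2783430738 ≈ -1.2275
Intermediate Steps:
E = 14/3 (E = -⅙*(-28) = 14/3 ≈ 4.6667)
s(o) = -7*o
A(Y) = -62/3 (A(Y) = -16 - 1*14/3 = -16 - 14/3 = -62/3)
f(t) = √(28 + t + 2*t²) (f(t) = √(((t² + t*t) + t) - 7*(-4)) = √(((t² + t²) + t) + 28) = √((2*t² + t) + 28) = √((t + 2*t²) + 28) = √(28 + t + 2*t²))
(A(-5) - 37415)/(30460 + f(-26)) = (-62/3 - 37415)/(30460 + √(28 - 26 + 2*(-26)²)) = -112307/(3*(30460 + √(28 - 26 + 2*676))) = -112307/(3*(30460 + √(28 - 26 + 1352))) = -112307/(3*(30460 + √1354))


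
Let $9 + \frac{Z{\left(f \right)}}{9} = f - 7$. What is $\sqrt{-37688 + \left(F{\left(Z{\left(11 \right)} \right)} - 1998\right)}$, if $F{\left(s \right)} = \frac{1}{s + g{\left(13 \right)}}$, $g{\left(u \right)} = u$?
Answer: $\frac{i \sqrt{2539906}}{8} \approx 199.21 i$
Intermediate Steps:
$Z{\left(f \right)} = -144 + 9 f$ ($Z{\left(f \right)} = -81 + 9 \left(f - 7\right) = -81 + 9 \left(-7 + f\right) = -81 + \left(-63 + 9 f\right) = -144 + 9 f$)
$F{\left(s \right)} = \frac{1}{13 + s}$ ($F{\left(s \right)} = \frac{1}{s + 13} = \frac{1}{13 + s}$)
$\sqrt{-37688 + \left(F{\left(Z{\left(11 \right)} \right)} - 1998\right)} = \sqrt{-37688 + \left(\frac{1}{13 + \left(-144 + 9 \cdot 11\right)} - 1998\right)} = \sqrt{-37688 - \left(1998 - \frac{1}{13 + \left(-144 + 99\right)}\right)} = \sqrt{-37688 - \left(1998 - \frac{1}{13 - 45}\right)} = \sqrt{-37688 - \left(1998 - \frac{1}{-32}\right)} = \sqrt{-37688 - \frac{63937}{32}} = \sqrt{- \frac{1269953}{32}} = \frac{i \sqrt{2539906}}{8}$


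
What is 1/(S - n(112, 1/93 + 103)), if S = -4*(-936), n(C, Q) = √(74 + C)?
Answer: 624/2336225 + √186/14017350 ≈ 0.00026807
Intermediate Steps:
S = 3744
1/(S - n(112, 1/93 + 103)) = 1/(3744 - √(74 + 112)) = 1/(3744 - √186)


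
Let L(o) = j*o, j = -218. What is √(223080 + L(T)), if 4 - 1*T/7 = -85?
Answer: √87266 ≈ 295.41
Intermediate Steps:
T = 623 (T = 28 - 7*(-85) = 28 + 595 = 623)
L(o) = -218*o
√(223080 + L(T)) = √(223080 - 218*623) = √(223080 - 135814) = √87266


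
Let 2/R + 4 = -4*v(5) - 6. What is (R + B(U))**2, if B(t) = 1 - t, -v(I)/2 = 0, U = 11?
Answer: 2601/25 ≈ 104.04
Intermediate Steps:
v(I) = 0 (v(I) = -2*0 = 0)
R = -1/5 (R = 2/(-4 + (-4*0 - 6)) = 2/(-4 + (0 - 6)) = 2/(-4 - 6) = 2/(-10) = 2*(-1/10) = -1/5 ≈ -0.20000)
(R + B(U))**2 = (-1/5 + (1 - 1*11))**2 = (-1/5 + (1 - 11))**2 = (-1/5 - 10)**2 = (-51/5)**2 = 2601/25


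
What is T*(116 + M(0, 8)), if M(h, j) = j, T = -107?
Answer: -13268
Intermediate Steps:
T*(116 + M(0, 8)) = -107*(116 + 8) = -107*124 = -13268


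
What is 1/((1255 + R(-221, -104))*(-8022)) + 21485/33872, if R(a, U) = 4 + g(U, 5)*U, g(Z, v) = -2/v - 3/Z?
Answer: 17472249275/27545735028 ≈ 0.63430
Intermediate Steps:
g(Z, v) = -3/Z - 2/v
R(a, U) = 4 + U*(-⅖ - 3/U) (R(a, U) = 4 + (-3/U - 2/5)*U = 4 + (-3/U - 2*⅕)*U = 4 + (-3/U - ⅖)*U = 4 + (-⅖ - 3/U)*U = 4 + U*(-⅖ - 3/U))
1/((1255 + R(-221, -104))*(-8022)) + 21485/33872 = 1/((1255 + (1 - ⅖*(-104)))*(-8022)) + 21485/33872 = -1/8022/(1255 + (1 + 208/5)) + 21485*(1/33872) = -1/8022/(1255 + 213/5) + 21485/33872 = -1/8022/(6488/5) + 21485/33872 = (5/6488)*(-1/8022) + 21485/33872 = -5/52046736 + 21485/33872 = 17472249275/27545735028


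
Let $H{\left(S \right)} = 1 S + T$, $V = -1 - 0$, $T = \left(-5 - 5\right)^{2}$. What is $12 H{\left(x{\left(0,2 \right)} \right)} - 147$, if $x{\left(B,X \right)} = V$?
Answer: $1041$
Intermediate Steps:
$T = 100$ ($T = \left(-10\right)^{2} = 100$)
$V = -1$ ($V = -1 + 0 = -1$)
$x{\left(B,X \right)} = -1$
$H{\left(S \right)} = 100 + S$ ($H{\left(S \right)} = 1 S + 100 = S + 100 = 100 + S$)
$12 H{\left(x{\left(0,2 \right)} \right)} - 147 = 12 \left(100 - 1\right) - 147 = 12 \cdot 99 - 147 = 1188 - 147 = 1041$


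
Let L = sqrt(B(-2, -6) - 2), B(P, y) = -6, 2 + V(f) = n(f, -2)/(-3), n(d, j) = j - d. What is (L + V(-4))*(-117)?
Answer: 312 - 234*I*sqrt(2) ≈ 312.0 - 330.93*I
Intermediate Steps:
V(f) = -4/3 + f/3 (V(f) = -2 + (-2 - f)/(-3) = -2 + (-2 - f)*(-1/3) = -2 + (2/3 + f/3) = -4/3 + f/3)
L = 2*I*sqrt(2) (L = sqrt(-6 - 2) = sqrt(-8) = 2*I*sqrt(2) ≈ 2.8284*I)
(L + V(-4))*(-117) = (2*I*sqrt(2) + (-4/3 + (1/3)*(-4)))*(-117) = (2*I*sqrt(2) + (-4/3 - 4/3))*(-117) = (2*I*sqrt(2) - 8/3)*(-117) = (-8/3 + 2*I*sqrt(2))*(-117) = 312 - 234*I*sqrt(2)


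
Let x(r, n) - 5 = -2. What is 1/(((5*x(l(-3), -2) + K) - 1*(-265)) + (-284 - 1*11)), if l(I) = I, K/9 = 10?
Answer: 1/75 ≈ 0.013333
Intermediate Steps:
K = 90 (K = 9*10 = 90)
x(r, n) = 3 (x(r, n) = 5 - 2 = 3)
1/(((5*x(l(-3), -2) + K) - 1*(-265)) + (-284 - 1*11)) = 1/(((5*3 + 90) - 1*(-265)) + (-284 - 1*11)) = 1/(((15 + 90) + 265) + (-284 - 11)) = 1/((105 + 265) - 295) = 1/(370 - 295) = 1/75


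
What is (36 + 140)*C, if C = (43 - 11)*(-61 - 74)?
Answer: -760320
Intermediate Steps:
C = -4320 (C = 32*(-135) = -4320)
(36 + 140)*C = (36 + 140)*(-4320) = 176*(-4320) = -760320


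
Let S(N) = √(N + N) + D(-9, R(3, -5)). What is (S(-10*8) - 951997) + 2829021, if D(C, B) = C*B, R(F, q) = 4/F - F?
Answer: 1877039 + 4*I*√10 ≈ 1.877e+6 + 12.649*I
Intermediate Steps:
R(F, q) = -F + 4/F
D(C, B) = B*C
S(N) = 15 + √2*√N (S(N) = √(N + N) + (-1*3 + 4/3)*(-9) = √(2*N) + (-3 + 4*(⅓))*(-9) = √2*√N + (-3 + 4/3)*(-9) = √2*√N - 5/3*(-9) = √2*√N + 15 = 15 + √2*√N)
(S(-10*8) - 951997) + 2829021 = ((15 + √2*√(-10*8)) - 951997) + 2829021 = ((15 + √2*√(-80)) - 951997) + 2829021 = ((15 + √2*(4*I*√5)) - 951997) + 2829021 = ((15 + 4*I*√10) - 951997) + 2829021 = (-951982 + 4*I*√10) + 2829021 = 1877039 + 4*I*√10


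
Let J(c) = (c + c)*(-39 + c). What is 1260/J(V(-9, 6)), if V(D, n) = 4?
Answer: -9/2 ≈ -4.5000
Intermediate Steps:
J(c) = 2*c*(-39 + c) (J(c) = (2*c)*(-39 + c) = 2*c*(-39 + c))
1260/J(V(-9, 6)) = 1260/((2*4*(-39 + 4))) = 1260/((2*4*(-35))) = 1260/(-280) = 1260*(-1/280) = -9/2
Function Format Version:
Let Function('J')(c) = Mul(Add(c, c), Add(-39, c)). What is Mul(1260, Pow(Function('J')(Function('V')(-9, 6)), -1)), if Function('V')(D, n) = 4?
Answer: Rational(-9, 2) ≈ -4.5000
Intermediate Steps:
Function('J')(c) = Mul(2, c, Add(-39, c)) (Function('J')(c) = Mul(Mul(2, c), Add(-39, c)) = Mul(2, c, Add(-39, c)))
Mul(1260, Pow(Function('J')(Function('V')(-9, 6)), -1)) = Mul(1260, Pow(Mul(2, 4, Add(-39, 4)), -1)) = Mul(1260, Pow(Mul(2, 4, -35), -1)) = Mul(1260, Pow(-280, -1)) = Mul(1260, Rational(-1, 280)) = Rational(-9, 2)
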